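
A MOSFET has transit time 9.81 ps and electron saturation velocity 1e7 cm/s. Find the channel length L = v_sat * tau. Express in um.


Step 1: tau in seconds = 9.81 ps * 1e-12 = 9.8100e-12 s
Step 2: L = v_sat * tau = 1e7 * 9.8100e-12 = 9.8100e-05 cm
Step 3: L in um = 9.8100e-05 * 1e4 = 0.981 um

0.981


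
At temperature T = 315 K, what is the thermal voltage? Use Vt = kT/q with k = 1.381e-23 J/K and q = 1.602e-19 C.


Step 1: kT = 1.381e-23 * 315 = 4.35015e-21 J
Step 2: Vt = kT/q = 4.35015e-21 / 1.602e-19
Step 3: Vt = 0.02715 V

0.02715


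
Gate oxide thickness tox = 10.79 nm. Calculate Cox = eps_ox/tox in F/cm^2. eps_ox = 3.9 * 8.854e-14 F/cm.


Step 1: eps_ox = 3.9 * 8.854e-14 = 3.45306e-13 F/cm
Step 2: tox in cm = 10.79 nm * 1e-7 = 1.0790e-06 cm
Step 3: Cox = 3.45306e-13 / 1.0790e-06 = 3.20e-07 F/cm^2

3.20e-07


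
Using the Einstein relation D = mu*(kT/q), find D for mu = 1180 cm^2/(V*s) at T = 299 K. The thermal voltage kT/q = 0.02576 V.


Step 1: D = mu * (kT/q)
Step 2: D = 1180 * 0.02576
Step 3: D = 30.4 cm^2/s

30.4


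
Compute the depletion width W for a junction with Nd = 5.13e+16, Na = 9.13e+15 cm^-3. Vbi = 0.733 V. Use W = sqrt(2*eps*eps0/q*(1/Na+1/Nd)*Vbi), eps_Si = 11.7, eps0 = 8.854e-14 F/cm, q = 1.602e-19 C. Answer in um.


Step 1: 1/Na + 1/Nd = 1/9.13e+15 + 1/5.13e+16 = 1.29022e-16
Step 2: 2*eps*eps0/q = 2*11.7*8.854e-14/1.602e-19 = 1.293281e+07
Step 3: W^2 = 1.293281e+07 * 1.29022e-16 * 0.733 = 1.22310e-09
Step 4: W = sqrt(1.22310e-09) = 3.497e-05 cm = 0.3497 um

0.3497


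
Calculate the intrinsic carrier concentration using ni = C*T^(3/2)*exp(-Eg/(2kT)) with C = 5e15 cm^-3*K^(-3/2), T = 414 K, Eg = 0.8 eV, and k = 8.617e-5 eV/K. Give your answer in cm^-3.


Step 1: Compute kT = 8.617e-5 * 414 = 0.03567438 eV
Step 2: Exponent = -Eg/(2kT) = -0.8/(2*0.03567438) = -11.21253
Step 3: T^(3/2) = 414^1.5 = 8423.65
Step 4: ni = 5e15 * 8423.65 * exp(-11.21253) = 5.69e+14 cm^-3

5.69e+14


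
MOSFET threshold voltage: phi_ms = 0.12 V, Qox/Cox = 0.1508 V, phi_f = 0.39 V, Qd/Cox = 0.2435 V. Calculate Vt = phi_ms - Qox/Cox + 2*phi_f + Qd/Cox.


Step 1: Vt = phi_ms - Qox/Cox + 2*phi_f + Qd/Cox
Step 2: Vt = 0.12 - 0.1508 + 2*0.39 + 0.2435
Step 3: Vt = 0.12 - 0.1508 + 0.78 + 0.2435
Step 4: Vt = 0.9927 V

0.9927


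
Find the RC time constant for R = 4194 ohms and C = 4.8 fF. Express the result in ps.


Step 1: tau = R * C
Step 2: tau = 4194 * 4.8 fF = 4194 * 4.8e-15 F
Step 3: tau = 2.01312e-11 s = 20.1312 ps

20.1312


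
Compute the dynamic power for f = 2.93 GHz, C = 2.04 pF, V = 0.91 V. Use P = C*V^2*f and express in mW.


Step 1: V^2 = 0.91^2 = 0.8281 V^2
Step 2: P = C*V^2*f = 2.04e-12 F * 0.8281 * 2.93e9 Hz
Step 3: P = 4.94971932e-03 W
Step 4: P = 4.95 mW

4.95


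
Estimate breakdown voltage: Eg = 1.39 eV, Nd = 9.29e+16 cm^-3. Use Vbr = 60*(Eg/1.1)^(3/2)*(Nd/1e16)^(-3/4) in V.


Step 1: Eg/1.1 = 1.39/1.1 = 1.263636
Step 2: (Eg/1.1)^1.5 = 1.263636^1.5 = 1.420473
Step 3: (Nd/1e16)^(-0.75) = (9.29)^(-0.75) = 0.187927
Step 4: Vbr = 60 * 1.420473 * 0.187927 = 16.0 V

16.0


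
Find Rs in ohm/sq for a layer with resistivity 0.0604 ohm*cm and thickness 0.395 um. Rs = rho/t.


Step 1: Convert thickness to cm: t = 0.395 um = 3.9500e-05 cm
Step 2: Rs = rho / t = 0.0604 / 3.9500e-05
Step 3: Rs = 1529.1 ohm/sq

1529.1


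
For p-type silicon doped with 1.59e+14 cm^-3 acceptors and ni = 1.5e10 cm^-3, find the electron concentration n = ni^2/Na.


Step 1: Majority hole concentration p ≈ Na = 1.59e+14 cm^-3
Step 2: n = ni^2 / Na = (1.5e10)^2 / 1.59e+14
Step 3: n = 1.42e+06 cm^-3

1.42e+06


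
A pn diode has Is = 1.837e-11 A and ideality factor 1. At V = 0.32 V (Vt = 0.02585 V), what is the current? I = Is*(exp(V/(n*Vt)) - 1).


Step 1: V/(n*Vt) = 0.32/(1*0.02585) = 12.3791
Step 2: exp(12.3791) = 2.3778e+05
Step 3: I = 1.837e-11 * (2.3778e+05 - 1) = 4.37e-06 A

4.37e-06


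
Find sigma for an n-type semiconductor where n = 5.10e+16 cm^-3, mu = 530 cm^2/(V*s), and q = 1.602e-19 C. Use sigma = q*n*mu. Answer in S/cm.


Step 1: sigma = q * n * mu
Step 2: sigma = 1.602e-19 * 5.10e+16 * 530
Step 3: sigma = 4.330e+00 S/cm

4.330e+00


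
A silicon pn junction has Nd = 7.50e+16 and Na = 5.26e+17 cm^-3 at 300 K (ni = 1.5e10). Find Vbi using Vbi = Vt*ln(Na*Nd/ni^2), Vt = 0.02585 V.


Step 1: Compute Na*Nd/ni^2 = 5.26e+17 * 7.50e+16 / (1.5e10)^2 = 1.7533e+14
Step 2: ln(1.7533e+14) = 32.7977
Step 3: Vbi = 0.02585 * 32.7977 = 0.848 V

0.848


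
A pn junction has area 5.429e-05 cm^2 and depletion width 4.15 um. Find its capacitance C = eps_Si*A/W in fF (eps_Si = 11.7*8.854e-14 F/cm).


Step 1: eps_Si = 11.7 * 8.854e-14 = 1.035918e-12 F/cm
Step 2: W in cm = 4.15 * 1e-4 = 4.15e-04 cm
Step 3: C = 1.035918e-12 * 5.429e-05 / 4.15e-04 = 1.355180e-13 F
Step 4: C = 135.52 fF

135.52


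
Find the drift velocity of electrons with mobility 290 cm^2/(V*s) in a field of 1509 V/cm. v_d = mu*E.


Step 1: v_d = mu * E
Step 2: v_d = 290 * 1509 = 437610
Step 3: v_d = 4.38e+05 cm/s

4.38e+05


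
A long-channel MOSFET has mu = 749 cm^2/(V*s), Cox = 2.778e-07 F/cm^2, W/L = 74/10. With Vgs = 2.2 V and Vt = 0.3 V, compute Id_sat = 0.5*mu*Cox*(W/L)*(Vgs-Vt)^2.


Step 1: Overdrive voltage Vov = Vgs - Vt = 2.2 - 0.3 = 1.9 V
Step 2: W/L = 74/10 = 7.4
Step 3: Id = 0.5 * 749 * 2.778e-07 * 7.4 * 1.9^2
Step 4: Id = 2.78e-03 A

2.78e-03


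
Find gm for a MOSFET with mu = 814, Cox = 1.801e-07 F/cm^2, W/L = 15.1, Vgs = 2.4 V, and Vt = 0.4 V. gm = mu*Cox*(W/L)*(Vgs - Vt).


Step 1: Vov = Vgs - Vt = 2.4 - 0.4 = 2.0 V
Step 2: gm = mu * Cox * (W/L) * Vov
Step 3: gm = 814 * 1.801e-07 * 15.1 * 2.0 = 4.43e-03 S

4.43e-03


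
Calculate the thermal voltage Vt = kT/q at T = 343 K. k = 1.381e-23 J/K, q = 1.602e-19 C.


Step 1: kT = 1.381e-23 * 343 = 4.73683e-21 J
Step 2: Vt = kT/q = 4.73683e-21 / 1.602e-19
Step 3: Vt = 0.02957 V

0.02957


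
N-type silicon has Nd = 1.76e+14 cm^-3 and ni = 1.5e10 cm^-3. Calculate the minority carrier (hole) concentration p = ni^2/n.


Step 1: Since Nd >> ni, n ≈ Nd = 1.76e+14 cm^-3
Step 2: p = ni^2 / n = (1.5e10)^2 / 1.76e+14
Step 3: p = 2.25e20 / 1.76e+14 = 1.28e+06 cm^-3

1.28e+06


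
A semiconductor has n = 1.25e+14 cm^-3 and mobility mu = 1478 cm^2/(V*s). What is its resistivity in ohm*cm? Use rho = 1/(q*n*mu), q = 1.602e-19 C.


Step 1: sigma = q * n * mu = 1.602e-19 * 1.25e+14 * 1478 = 2.95970e-02 S/cm
Step 2: rho = 1 / sigma = 1 / 2.95970e-02 = 33.79 ohm*cm

33.79


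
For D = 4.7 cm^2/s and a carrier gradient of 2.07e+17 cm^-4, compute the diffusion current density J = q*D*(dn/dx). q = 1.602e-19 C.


Step 1: J = q * D * (dn/dx)
Step 2: J = 1.602e-19 * 4.7 * 2.07e+17
Step 3: J = 1.56e-01 A/cm^2

1.56e-01


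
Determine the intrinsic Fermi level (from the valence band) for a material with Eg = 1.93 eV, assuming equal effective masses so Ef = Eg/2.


Step 1: For an intrinsic semiconductor, the Fermi level sits at midgap.
Step 2: Ef = Eg / 2 = 1.93 / 2 = 0.965 eV

0.965


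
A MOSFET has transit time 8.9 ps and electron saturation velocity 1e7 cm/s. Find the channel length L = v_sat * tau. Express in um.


Step 1: tau in seconds = 8.9 ps * 1e-12 = 8.9000e-12 s
Step 2: L = v_sat * tau = 1e7 * 8.9000e-12 = 8.9000e-05 cm
Step 3: L in um = 8.9000e-05 * 1e4 = 0.89 um

0.89


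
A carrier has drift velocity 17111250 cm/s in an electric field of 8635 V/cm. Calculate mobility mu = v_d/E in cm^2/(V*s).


Step 1: mu = v_d / E
Step 2: mu = 17111250 / 8635
Step 3: mu = 1981.62 cm^2/(V*s)

1981.62


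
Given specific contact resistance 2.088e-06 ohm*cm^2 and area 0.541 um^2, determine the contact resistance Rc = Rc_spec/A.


Step 1: Convert area to cm^2: 0.541 um^2 = 5.4100e-09 cm^2
Step 2: Rc = Rc_spec / A = 2.088e-06 / 5.4100e-09
Step 3: Rc = 3.86e+02 ohms

3.86e+02


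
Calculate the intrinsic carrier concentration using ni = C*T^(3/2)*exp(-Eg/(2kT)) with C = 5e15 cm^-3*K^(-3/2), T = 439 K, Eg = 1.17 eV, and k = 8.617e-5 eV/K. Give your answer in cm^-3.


Step 1: Compute kT = 8.617e-5 * 439 = 0.03782863 eV
Step 2: Exponent = -Eg/(2kT) = -1.17/(2*0.03782863) = -15.46448
Step 3: T^(3/2) = 439^1.5 = 9198.07
Step 4: ni = 5e15 * 9198.07 * exp(-15.46448) = 8.84e+12 cm^-3

8.84e+12


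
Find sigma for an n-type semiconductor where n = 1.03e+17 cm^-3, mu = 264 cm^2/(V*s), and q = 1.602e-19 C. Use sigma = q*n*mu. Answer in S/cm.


Step 1: sigma = q * n * mu
Step 2: sigma = 1.602e-19 * 1.03e+17 * 264
Step 3: sigma = 4.356e+00 S/cm

4.356e+00


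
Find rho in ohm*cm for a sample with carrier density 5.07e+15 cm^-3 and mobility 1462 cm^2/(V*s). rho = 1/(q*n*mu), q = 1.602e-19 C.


Step 1: sigma = q * n * mu = 1.602e-19 * 5.07e+15 * 1462 = 1.18746e+00 S/cm
Step 2: rho = 1 / sigma = 1 / 1.18746e+00 = 0.8421 ohm*cm

0.8421


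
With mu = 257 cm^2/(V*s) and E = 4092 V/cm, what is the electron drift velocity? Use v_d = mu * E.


Step 1: v_d = mu * E
Step 2: v_d = 257 * 4092 = 1051644
Step 3: v_d = 1.05e+06 cm/s

1.05e+06


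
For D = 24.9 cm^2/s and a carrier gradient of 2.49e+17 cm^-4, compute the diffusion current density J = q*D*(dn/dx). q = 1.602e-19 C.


Step 1: J = q * D * (dn/dx)
Step 2: J = 1.602e-19 * 24.9 * 2.49e+17
Step 3: J = 9.93e-01 A/cm^2

9.93e-01


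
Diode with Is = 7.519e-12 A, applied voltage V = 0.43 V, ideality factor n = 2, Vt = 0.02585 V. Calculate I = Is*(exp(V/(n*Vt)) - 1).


Step 1: V/(n*Vt) = 0.43/(2*0.02585) = 8.3172
Step 2: exp(8.3172) = 4.0937e+03
Step 3: I = 7.519e-12 * (4.0937e+03 - 1) = 3.08e-08 A

3.08e-08


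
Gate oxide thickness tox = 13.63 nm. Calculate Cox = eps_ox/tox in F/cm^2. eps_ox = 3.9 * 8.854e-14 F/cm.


Step 1: eps_ox = 3.9 * 8.854e-14 = 3.45306e-13 F/cm
Step 2: tox in cm = 13.63 nm * 1e-7 = 1.3630e-06 cm
Step 3: Cox = 3.45306e-13 / 1.3630e-06 = 2.53e-07 F/cm^2

2.53e-07


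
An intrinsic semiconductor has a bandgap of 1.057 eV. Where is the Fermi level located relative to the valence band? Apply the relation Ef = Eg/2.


Step 1: For an intrinsic semiconductor, the Fermi level sits at midgap.
Step 2: Ef = Eg / 2 = 1.057 / 2 = 0.5285 eV

0.5285


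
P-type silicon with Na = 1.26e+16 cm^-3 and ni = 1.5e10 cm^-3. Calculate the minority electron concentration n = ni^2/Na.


Step 1: Majority hole concentration p ≈ Na = 1.26e+16 cm^-3
Step 2: n = ni^2 / Na = (1.5e10)^2 / 1.26e+16
Step 3: n = 1.79e+04 cm^-3

1.79e+04


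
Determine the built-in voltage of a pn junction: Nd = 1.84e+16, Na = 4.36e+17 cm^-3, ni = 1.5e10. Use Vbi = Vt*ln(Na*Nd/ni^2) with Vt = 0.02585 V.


Step 1: Compute Na*Nd/ni^2 = 4.36e+17 * 1.84e+16 / (1.5e10)^2 = 3.5655e+13
Step 2: ln(3.5655e+13) = 31.2049
Step 3: Vbi = 0.02585 * 31.2049 = 0.807 V

0.807


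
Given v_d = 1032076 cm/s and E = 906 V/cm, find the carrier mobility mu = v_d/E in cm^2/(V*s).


Step 1: mu = v_d / E
Step 2: mu = 1032076 / 906
Step 3: mu = 1139.16 cm^2/(V*s)

1139.16


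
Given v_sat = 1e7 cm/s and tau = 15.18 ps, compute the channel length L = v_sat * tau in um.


Step 1: tau in seconds = 15.18 ps * 1e-12 = 1.5180e-11 s
Step 2: L = v_sat * tau = 1e7 * 1.5180e-11 = 1.5180e-04 cm
Step 3: L in um = 1.5180e-04 * 1e4 = 1.518 um

1.518


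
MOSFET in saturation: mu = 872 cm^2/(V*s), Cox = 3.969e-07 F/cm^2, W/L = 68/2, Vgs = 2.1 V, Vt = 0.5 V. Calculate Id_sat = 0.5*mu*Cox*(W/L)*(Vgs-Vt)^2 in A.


Step 1: Overdrive voltage Vov = Vgs - Vt = 2.1 - 0.5 = 1.6 V
Step 2: W/L = 68/2 = 34
Step 3: Id = 0.5 * 872 * 3.969e-07 * 34 * 1.6^2
Step 4: Id = 1.51e-02 A

1.51e-02


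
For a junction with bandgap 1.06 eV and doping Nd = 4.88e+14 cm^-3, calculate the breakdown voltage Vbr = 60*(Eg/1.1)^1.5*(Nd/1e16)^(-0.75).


Step 1: Eg/1.1 = 1.06/1.1 = 0.963636
Step 2: (Eg/1.1)^1.5 = 0.963636^1.5 = 0.945953
Step 3: (Nd/1e16)^(-0.75) = (0.0488)^(-0.75) = 9.631305
Step 4: Vbr = 60 * 0.945953 * 9.631305 = 546.6 V

546.6


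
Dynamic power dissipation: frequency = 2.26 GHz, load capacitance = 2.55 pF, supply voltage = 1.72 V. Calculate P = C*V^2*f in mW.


Step 1: V^2 = 1.72^2 = 2.9584 V^2
Step 2: P = C*V^2*f = 2.55e-12 F * 2.9584 * 2.26e9 Hz
Step 3: P = 1.70492592e-02 W
Step 4: P = 17.049 mW

17.049


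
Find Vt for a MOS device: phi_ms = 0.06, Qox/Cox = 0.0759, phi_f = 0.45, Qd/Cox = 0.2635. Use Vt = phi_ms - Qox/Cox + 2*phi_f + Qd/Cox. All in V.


Step 1: Vt = phi_ms - Qox/Cox + 2*phi_f + Qd/Cox
Step 2: Vt = 0.06 - 0.0759 + 2*0.45 + 0.2635
Step 3: Vt = 0.06 - 0.0759 + 0.9 + 0.2635
Step 4: Vt = 1.1476 V

1.1476


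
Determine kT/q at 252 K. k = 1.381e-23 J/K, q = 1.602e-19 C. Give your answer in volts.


Step 1: kT = 1.381e-23 * 252 = 3.48012e-21 J
Step 2: Vt = kT/q = 3.48012e-21 / 1.602e-19
Step 3: Vt = 0.02172 V

0.02172


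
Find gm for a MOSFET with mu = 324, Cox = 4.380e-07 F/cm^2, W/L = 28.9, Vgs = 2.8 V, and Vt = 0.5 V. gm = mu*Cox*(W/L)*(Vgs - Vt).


Step 1: Vov = Vgs - Vt = 2.8 - 0.5 = 2.3 V
Step 2: gm = mu * Cox * (W/L) * Vov
Step 3: gm = 324 * 4.380e-07 * 28.9 * 2.3 = 9.43e-03 S

9.43e-03


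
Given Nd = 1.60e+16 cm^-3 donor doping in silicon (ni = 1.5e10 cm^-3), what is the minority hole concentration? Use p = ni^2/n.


Step 1: Since Nd >> ni, n ≈ Nd = 1.60e+16 cm^-3
Step 2: p = ni^2 / n = (1.5e10)^2 / 1.60e+16
Step 3: p = 2.25e20 / 1.60e+16 = 1.41e+04 cm^-3

1.41e+04


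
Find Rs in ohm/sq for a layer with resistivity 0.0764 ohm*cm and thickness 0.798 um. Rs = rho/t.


Step 1: Convert thickness to cm: t = 0.798 um = 7.9800e-05 cm
Step 2: Rs = rho / t = 0.0764 / 7.9800e-05
Step 3: Rs = 957.4 ohm/sq

957.4


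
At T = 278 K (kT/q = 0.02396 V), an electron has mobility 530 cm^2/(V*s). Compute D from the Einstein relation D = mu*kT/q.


Step 1: D = mu * (kT/q)
Step 2: D = 530 * 0.02396
Step 3: D = 12.7 cm^2/s

12.7


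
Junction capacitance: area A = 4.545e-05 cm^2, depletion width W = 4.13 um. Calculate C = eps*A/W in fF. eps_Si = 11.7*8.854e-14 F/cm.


Step 1: eps_Si = 11.7 * 8.854e-14 = 1.035918e-12 F/cm
Step 2: W in cm = 4.13 * 1e-4 = 4.13e-04 cm
Step 3: C = 1.035918e-12 * 4.545e-05 / 4.13e-04 = 1.140011e-13 F
Step 4: C = 114.0 fF

114.0


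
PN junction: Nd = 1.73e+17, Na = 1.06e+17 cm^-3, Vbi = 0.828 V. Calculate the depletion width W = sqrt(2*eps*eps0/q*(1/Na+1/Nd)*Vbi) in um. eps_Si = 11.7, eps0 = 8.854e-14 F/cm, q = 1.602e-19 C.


Step 1: 1/Na + 1/Nd = 1/1.06e+17 + 1/1.73e+17 = 1.52143e-17
Step 2: 2*eps*eps0/q = 2*11.7*8.854e-14/1.602e-19 = 1.293281e+07
Step 3: W^2 = 1.293281e+07 * 1.52143e-17 * 0.828 = 1.62920e-10
Step 4: W = sqrt(1.62920e-10) = 1.276e-05 cm = 0.1276 um

0.1276


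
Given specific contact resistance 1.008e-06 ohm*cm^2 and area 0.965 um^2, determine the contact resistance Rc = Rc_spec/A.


Step 1: Convert area to cm^2: 0.965 um^2 = 9.6500e-09 cm^2
Step 2: Rc = Rc_spec / A = 1.008e-06 / 9.6500e-09
Step 3: Rc = 1.04e+02 ohms

1.04e+02


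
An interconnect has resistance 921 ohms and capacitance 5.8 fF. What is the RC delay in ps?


Step 1: tau = R * C
Step 2: tau = 921 * 5.8 fF = 921 * 5.8e-15 F
Step 3: tau = 5.3418e-12 s = 5.3418 ps

5.3418


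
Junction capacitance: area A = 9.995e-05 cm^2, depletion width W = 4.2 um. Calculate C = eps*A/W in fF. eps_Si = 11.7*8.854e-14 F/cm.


Step 1: eps_Si = 11.7 * 8.854e-14 = 1.035918e-12 F/cm
Step 2: W in cm = 4.2 * 1e-4 = 4.20e-04 cm
Step 3: C = 1.035918e-12 * 9.995e-05 / 4.20e-04 = 2.465238e-13 F
Step 4: C = 246.52 fF

246.52


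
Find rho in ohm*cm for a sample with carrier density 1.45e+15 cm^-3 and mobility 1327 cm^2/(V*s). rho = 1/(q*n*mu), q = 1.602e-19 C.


Step 1: sigma = q * n * mu = 1.602e-19 * 1.45e+15 * 1327 = 3.08249e-01 S/cm
Step 2: rho = 1 / sigma = 1 / 3.08249e-01 = 3.244 ohm*cm

3.244


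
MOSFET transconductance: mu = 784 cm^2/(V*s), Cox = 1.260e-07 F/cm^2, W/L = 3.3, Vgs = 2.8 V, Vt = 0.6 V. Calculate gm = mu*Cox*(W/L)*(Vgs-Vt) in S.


Step 1: Vov = Vgs - Vt = 2.8 - 0.6 = 2.2 V
Step 2: gm = mu * Cox * (W/L) * Vov
Step 3: gm = 784 * 1.260e-07 * 3.3 * 2.2 = 7.17e-04 S

7.17e-04


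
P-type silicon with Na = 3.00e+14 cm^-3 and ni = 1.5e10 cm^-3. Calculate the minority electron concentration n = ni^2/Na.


Step 1: Majority hole concentration p ≈ Na = 3.00e+14 cm^-3
Step 2: n = ni^2 / Na = (1.5e10)^2 / 3.00e+14
Step 3: n = 7.50e+05 cm^-3

7.50e+05


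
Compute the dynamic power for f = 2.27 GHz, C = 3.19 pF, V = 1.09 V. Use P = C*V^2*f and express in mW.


Step 1: V^2 = 1.09^2 = 1.1881 V^2
Step 2: P = C*V^2*f = 3.19e-12 F * 1.1881 * 2.27e9 Hz
Step 3: P = 8.60338853e-03 W
Step 4: P = 8.603 mW

8.603


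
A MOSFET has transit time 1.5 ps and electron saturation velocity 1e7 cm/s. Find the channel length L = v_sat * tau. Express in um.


Step 1: tau in seconds = 1.5 ps * 1e-12 = 1.5000e-12 s
Step 2: L = v_sat * tau = 1e7 * 1.5000e-12 = 1.5000e-05 cm
Step 3: L in um = 1.5000e-05 * 1e4 = 0.15 um

0.15


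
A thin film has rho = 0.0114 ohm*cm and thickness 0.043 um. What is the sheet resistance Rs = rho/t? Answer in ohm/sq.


Step 1: Convert thickness to cm: t = 0.043 um = 4.3000e-06 cm
Step 2: Rs = rho / t = 0.0114 / 4.3000e-06
Step 3: Rs = 2651.2 ohm/sq

2651.2


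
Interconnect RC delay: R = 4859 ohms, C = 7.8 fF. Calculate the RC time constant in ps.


Step 1: tau = R * C
Step 2: tau = 4859 * 7.8 fF = 4859 * 7.8e-15 F
Step 3: tau = 3.79002e-11 s = 37.9002 ps

37.9002


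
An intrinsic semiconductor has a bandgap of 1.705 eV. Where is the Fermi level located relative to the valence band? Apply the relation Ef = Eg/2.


Step 1: For an intrinsic semiconductor, the Fermi level sits at midgap.
Step 2: Ef = Eg / 2 = 1.705 / 2 = 0.8525 eV

0.8525


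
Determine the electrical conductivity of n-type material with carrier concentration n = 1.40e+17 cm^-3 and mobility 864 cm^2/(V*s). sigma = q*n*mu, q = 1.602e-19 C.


Step 1: sigma = q * n * mu
Step 2: sigma = 1.602e-19 * 1.40e+17 * 864
Step 3: sigma = 1.938e+01 S/cm

1.938e+01


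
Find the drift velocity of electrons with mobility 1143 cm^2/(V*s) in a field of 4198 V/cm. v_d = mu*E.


Step 1: v_d = mu * E
Step 2: v_d = 1143 * 4198 = 4798314
Step 3: v_d = 4.80e+06 cm/s

4.80e+06


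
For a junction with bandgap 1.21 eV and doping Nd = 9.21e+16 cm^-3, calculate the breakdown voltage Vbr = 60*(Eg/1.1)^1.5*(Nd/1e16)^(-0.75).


Step 1: Eg/1.1 = 1.21/1.1 = 1.100000
Step 2: (Eg/1.1)^1.5 = 1.100000^1.5 = 1.153690
Step 3: (Nd/1e16)^(-0.75) = (9.21)^(-0.75) = 0.189150
Step 4: Vbr = 60 * 1.153690 * 0.189150 = 13.1 V

13.1


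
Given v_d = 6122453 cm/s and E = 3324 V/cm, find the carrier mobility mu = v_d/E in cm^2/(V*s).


Step 1: mu = v_d / E
Step 2: mu = 6122453 / 3324
Step 3: mu = 1841.89 cm^2/(V*s)

1841.89


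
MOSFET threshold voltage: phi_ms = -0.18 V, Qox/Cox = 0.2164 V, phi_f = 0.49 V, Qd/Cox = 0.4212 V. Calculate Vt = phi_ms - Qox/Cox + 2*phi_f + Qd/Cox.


Step 1: Vt = phi_ms - Qox/Cox + 2*phi_f + Qd/Cox
Step 2: Vt = -0.18 - 0.2164 + 2*0.49 + 0.4212
Step 3: Vt = -0.18 - 0.2164 + 0.98 + 0.4212
Step 4: Vt = 1.0048 V

1.0048


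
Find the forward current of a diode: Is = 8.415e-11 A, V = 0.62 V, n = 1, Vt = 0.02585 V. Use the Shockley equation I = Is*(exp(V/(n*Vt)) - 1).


Step 1: V/(n*Vt) = 0.62/(1*0.02585) = 23.9845
Step 2: exp(23.9845) = 2.6082e+10
Step 3: I = 8.415e-11 * (2.6082e+10 - 1) = 2.19e+00 A

2.19e+00


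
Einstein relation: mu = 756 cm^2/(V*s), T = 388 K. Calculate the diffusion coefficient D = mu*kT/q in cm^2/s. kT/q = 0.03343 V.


Step 1: D = mu * (kT/q)
Step 2: D = 756 * 0.03343
Step 3: D = 25.27 cm^2/s

25.27


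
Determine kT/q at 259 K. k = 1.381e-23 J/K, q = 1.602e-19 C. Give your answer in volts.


Step 1: kT = 1.381e-23 * 259 = 3.57679e-21 J
Step 2: Vt = kT/q = 3.57679e-21 / 1.602e-19
Step 3: Vt = 0.02233 V

0.02233


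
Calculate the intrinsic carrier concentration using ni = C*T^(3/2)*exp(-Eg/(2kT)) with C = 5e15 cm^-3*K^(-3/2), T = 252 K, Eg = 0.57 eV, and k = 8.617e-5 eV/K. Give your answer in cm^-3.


Step 1: Compute kT = 8.617e-5 * 252 = 0.02171484 eV
Step 2: Exponent = -Eg/(2kT) = -0.57/(2*0.02171484) = -13.12466
Step 3: T^(3/2) = 252^1.5 = 4000.38
Step 4: ni = 5e15 * 4000.38 * exp(-13.12466) = 3.99e+13 cm^-3

3.99e+13


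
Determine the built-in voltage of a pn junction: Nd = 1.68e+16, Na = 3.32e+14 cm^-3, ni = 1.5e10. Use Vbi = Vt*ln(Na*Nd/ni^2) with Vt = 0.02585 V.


Step 1: Compute Na*Nd/ni^2 = 3.32e+14 * 1.68e+16 / (1.5e10)^2 = 2.4789e+10
Step 2: ln(2.4789e+10) = 23.9337
Step 3: Vbi = 0.02585 * 23.9337 = 0.619 V

0.619


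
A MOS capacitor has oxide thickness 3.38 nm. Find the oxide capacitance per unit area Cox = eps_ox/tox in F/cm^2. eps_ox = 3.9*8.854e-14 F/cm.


Step 1: eps_ox = 3.9 * 8.854e-14 = 3.45306e-13 F/cm
Step 2: tox in cm = 3.38 nm * 1e-7 = 3.3800e-07 cm
Step 3: Cox = 3.45306e-13 / 3.3800e-07 = 1.02e-06 F/cm^2

1.02e-06


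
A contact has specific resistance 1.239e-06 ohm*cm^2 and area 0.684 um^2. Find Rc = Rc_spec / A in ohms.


Step 1: Convert area to cm^2: 0.684 um^2 = 6.8400e-09 cm^2
Step 2: Rc = Rc_spec / A = 1.239e-06 / 6.8400e-09
Step 3: Rc = 1.81e+02 ohms

1.81e+02


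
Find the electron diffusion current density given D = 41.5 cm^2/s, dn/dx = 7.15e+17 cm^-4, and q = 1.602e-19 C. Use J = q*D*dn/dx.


Step 1: J = q * D * (dn/dx)
Step 2: J = 1.602e-19 * 41.5 * 7.15e+17
Step 3: J = 4.75e+00 A/cm^2

4.75e+00


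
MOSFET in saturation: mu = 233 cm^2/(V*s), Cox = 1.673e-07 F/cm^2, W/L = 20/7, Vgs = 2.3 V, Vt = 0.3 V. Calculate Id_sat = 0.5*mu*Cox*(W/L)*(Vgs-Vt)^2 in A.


Step 1: Overdrive voltage Vov = Vgs - Vt = 2.3 - 0.3 = 2.0 V
Step 2: W/L = 20/7 = 2.85714
Step 3: Id = 0.5 * 233 * 1.673e-07 * 2.85714 * 2.0^2
Step 4: Id = 2.23e-04 A

2.23e-04


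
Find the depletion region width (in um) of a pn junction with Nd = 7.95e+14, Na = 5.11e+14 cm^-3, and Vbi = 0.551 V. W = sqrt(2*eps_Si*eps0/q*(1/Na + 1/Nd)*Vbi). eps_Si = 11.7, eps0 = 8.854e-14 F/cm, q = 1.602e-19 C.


Step 1: 1/Na + 1/Nd = 1/5.11e+14 + 1/7.95e+14 = 3.21481e-15
Step 2: 2*eps*eps0/q = 2*11.7*8.854e-14/1.602e-19 = 1.293281e+07
Step 3: W^2 = 1.293281e+07 * 3.21481e-15 * 0.551 = 2.29087e-08
Step 4: W = sqrt(2.29087e-08) = 1.514e-04 cm = 1.514 um

1.514


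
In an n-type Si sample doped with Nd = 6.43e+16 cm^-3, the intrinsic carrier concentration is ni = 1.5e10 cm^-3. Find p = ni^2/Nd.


Step 1: Since Nd >> ni, n ≈ Nd = 6.43e+16 cm^-3
Step 2: p = ni^2 / n = (1.5e10)^2 / 6.43e+16
Step 3: p = 2.25e20 / 6.43e+16 = 3.50e+03 cm^-3

3.50e+03


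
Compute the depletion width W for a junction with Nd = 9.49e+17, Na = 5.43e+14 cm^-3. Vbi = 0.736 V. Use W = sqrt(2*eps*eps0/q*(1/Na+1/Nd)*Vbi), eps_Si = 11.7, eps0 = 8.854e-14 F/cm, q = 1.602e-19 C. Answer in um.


Step 1: 1/Na + 1/Nd = 1/5.43e+14 + 1/9.49e+17 = 1.84267e-15
Step 2: 2*eps*eps0/q = 2*11.7*8.854e-14/1.602e-19 = 1.293281e+07
Step 3: W^2 = 1.293281e+07 * 1.84267e-15 * 0.736 = 1.75395e-08
Step 4: W = sqrt(1.75395e-08) = 1.324e-04 cm = 1.324 um

1.324


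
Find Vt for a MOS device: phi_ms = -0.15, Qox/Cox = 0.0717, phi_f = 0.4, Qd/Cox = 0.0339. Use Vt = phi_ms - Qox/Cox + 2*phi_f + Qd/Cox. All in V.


Step 1: Vt = phi_ms - Qox/Cox + 2*phi_f + Qd/Cox
Step 2: Vt = -0.15 - 0.0717 + 2*0.4 + 0.0339
Step 3: Vt = -0.15 - 0.0717 + 0.8 + 0.0339
Step 4: Vt = 0.6122 V

0.6122


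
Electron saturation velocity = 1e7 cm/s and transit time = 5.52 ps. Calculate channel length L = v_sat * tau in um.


Step 1: tau in seconds = 5.52 ps * 1e-12 = 5.5200e-12 s
Step 2: L = v_sat * tau = 1e7 * 5.5200e-12 = 5.5200e-05 cm
Step 3: L in um = 5.5200e-05 * 1e4 = 0.552 um

0.552


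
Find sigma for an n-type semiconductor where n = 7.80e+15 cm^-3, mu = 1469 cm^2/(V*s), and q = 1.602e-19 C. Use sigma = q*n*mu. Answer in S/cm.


Step 1: sigma = q * n * mu
Step 2: sigma = 1.602e-19 * 7.80e+15 * 1469
Step 3: sigma = 1.836e+00 S/cm

1.836e+00


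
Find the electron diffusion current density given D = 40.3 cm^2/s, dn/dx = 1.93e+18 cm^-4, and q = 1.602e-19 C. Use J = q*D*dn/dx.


Step 1: J = q * D * (dn/dx)
Step 2: J = 1.602e-19 * 40.3 * 1.93e+18
Step 3: J = 1.25e+01 A/cm^2

1.25e+01


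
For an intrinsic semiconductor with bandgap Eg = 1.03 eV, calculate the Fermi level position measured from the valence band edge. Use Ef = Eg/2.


Step 1: For an intrinsic semiconductor, the Fermi level sits at midgap.
Step 2: Ef = Eg / 2 = 1.03 / 2 = 0.515 eV

0.515


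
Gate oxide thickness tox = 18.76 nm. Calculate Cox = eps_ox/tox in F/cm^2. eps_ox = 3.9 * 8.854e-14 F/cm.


Step 1: eps_ox = 3.9 * 8.854e-14 = 3.45306e-13 F/cm
Step 2: tox in cm = 18.76 nm * 1e-7 = 1.8760e-06 cm
Step 3: Cox = 3.45306e-13 / 1.8760e-06 = 1.84e-07 F/cm^2

1.84e-07


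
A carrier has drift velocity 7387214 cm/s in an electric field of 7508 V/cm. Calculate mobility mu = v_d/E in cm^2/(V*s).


Step 1: mu = v_d / E
Step 2: mu = 7387214 / 7508
Step 3: mu = 983.91 cm^2/(V*s)

983.91


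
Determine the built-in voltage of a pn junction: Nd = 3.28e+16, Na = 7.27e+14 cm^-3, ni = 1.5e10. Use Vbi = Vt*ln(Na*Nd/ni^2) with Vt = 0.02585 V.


Step 1: Compute Na*Nd/ni^2 = 7.27e+14 * 3.28e+16 / (1.5e10)^2 = 1.0598e+11
Step 2: ln(1.0598e+11) = 25.3865
Step 3: Vbi = 0.02585 * 25.3865 = 0.656 V

0.656


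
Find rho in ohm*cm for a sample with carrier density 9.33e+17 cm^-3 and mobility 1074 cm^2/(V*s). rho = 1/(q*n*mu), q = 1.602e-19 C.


Step 1: sigma = q * n * mu = 1.602e-19 * 9.33e+17 * 1074 = 1.60527e+02 S/cm
Step 2: rho = 1 / sigma = 1 / 1.60527e+02 = 0.006229 ohm*cm

0.006229


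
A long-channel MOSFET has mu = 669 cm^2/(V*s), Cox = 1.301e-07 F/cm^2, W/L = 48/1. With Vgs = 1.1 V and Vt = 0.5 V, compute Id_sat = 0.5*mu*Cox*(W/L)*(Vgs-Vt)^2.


Step 1: Overdrive voltage Vov = Vgs - Vt = 1.1 - 0.5 = 0.6 V
Step 2: W/L = 48/1 = 48
Step 3: Id = 0.5 * 669 * 1.301e-07 * 48 * 0.6^2
Step 4: Id = 7.52e-04 A

7.52e-04


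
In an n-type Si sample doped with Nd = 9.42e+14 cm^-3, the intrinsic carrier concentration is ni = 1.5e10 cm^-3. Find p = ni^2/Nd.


Step 1: Since Nd >> ni, n ≈ Nd = 9.42e+14 cm^-3
Step 2: p = ni^2 / n = (1.5e10)^2 / 9.42e+14
Step 3: p = 2.25e20 / 9.42e+14 = 2.39e+05 cm^-3

2.39e+05


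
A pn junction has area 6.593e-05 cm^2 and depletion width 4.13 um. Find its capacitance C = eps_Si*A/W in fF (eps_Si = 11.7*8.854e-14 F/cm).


Step 1: eps_Si = 11.7 * 8.854e-14 = 1.035918e-12 F/cm
Step 2: W in cm = 4.13 * 1e-4 = 4.13e-04 cm
Step 3: C = 1.035918e-12 * 6.593e-05 / 4.13e-04 = 1.653706e-13 F
Step 4: C = 165.37 fF

165.37


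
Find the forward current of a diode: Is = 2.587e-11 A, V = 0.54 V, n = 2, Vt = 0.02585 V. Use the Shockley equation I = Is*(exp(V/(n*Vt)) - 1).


Step 1: V/(n*Vt) = 0.54/(2*0.02585) = 10.4449
Step 2: exp(10.4449) = 3.4369e+04
Step 3: I = 2.587e-11 * (3.4369e+04 - 1) = 8.89e-07 A

8.89e-07


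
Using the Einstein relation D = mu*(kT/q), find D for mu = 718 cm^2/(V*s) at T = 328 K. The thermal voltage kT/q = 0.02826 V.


Step 1: D = mu * (kT/q)
Step 2: D = 718 * 0.02826
Step 3: D = 20.29 cm^2/s

20.29


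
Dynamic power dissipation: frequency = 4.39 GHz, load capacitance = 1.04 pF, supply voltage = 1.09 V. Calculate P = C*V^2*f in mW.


Step 1: V^2 = 1.09^2 = 1.1881 V^2
Step 2: P = C*V^2*f = 1.04e-12 F * 1.1881 * 4.39e9 Hz
Step 3: P = 5.42438936e-03 W
Step 4: P = 5.424 mW

5.424


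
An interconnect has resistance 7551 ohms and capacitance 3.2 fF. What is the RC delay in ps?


Step 1: tau = R * C
Step 2: tau = 7551 * 3.2 fF = 7551 * 3.2e-15 F
Step 3: tau = 2.41632e-11 s = 24.1632 ps

24.1632


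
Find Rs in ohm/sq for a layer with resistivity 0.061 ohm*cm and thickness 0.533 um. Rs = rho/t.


Step 1: Convert thickness to cm: t = 0.533 um = 5.3300e-05 cm
Step 2: Rs = rho / t = 0.061 / 5.3300e-05
Step 3: Rs = 1144.5 ohm/sq

1144.5


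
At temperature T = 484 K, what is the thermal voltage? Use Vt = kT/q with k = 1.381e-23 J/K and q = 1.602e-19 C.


Step 1: kT = 1.381e-23 * 484 = 6.68404e-21 J
Step 2: Vt = kT/q = 6.68404e-21 / 1.602e-19
Step 3: Vt = 0.04172 V

0.04172


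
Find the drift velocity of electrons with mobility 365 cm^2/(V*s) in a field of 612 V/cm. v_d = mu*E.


Step 1: v_d = mu * E
Step 2: v_d = 365 * 612 = 223380
Step 3: v_d = 2.23e+05 cm/s

2.23e+05


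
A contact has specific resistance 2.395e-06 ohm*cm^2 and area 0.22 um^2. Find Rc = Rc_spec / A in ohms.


Step 1: Convert area to cm^2: 0.22 um^2 = 2.2000e-09 cm^2
Step 2: Rc = Rc_spec / A = 2.395e-06 / 2.2000e-09
Step 3: Rc = 1.09e+03 ohms

1.09e+03


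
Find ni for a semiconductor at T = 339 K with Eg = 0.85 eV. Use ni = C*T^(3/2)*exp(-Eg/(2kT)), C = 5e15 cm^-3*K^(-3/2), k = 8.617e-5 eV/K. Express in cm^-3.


Step 1: Compute kT = 8.617e-5 * 339 = 0.02921163 eV
Step 2: Exponent = -Eg/(2kT) = -0.85/(2*0.02921163) = -14.54900
Step 3: T^(3/2) = 339^1.5 = 6241.65
Step 4: ni = 5e15 * 6241.65 * exp(-14.54900) = 1.50e+13 cm^-3

1.50e+13


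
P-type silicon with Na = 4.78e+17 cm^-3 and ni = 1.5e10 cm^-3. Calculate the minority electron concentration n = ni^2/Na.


Step 1: Majority hole concentration p ≈ Na = 4.78e+17 cm^-3
Step 2: n = ni^2 / Na = (1.5e10)^2 / 4.78e+17
Step 3: n = 4.71e+02 cm^-3

4.71e+02


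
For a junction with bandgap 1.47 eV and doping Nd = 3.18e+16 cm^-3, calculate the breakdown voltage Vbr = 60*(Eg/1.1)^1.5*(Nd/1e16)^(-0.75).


Step 1: Eg/1.1 = 1.47/1.1 = 1.336364
Step 2: (Eg/1.1)^1.5 = 1.336364^1.5 = 1.544853
Step 3: (Nd/1e16)^(-0.75) = (3.18)^(-0.75) = 0.419933
Step 4: Vbr = 60 * 1.544853 * 0.419933 = 38.9 V

38.9


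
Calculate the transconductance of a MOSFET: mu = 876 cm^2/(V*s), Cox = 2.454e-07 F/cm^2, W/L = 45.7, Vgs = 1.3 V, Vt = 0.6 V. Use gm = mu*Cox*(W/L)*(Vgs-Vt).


Step 1: Vov = Vgs - Vt = 1.3 - 0.6 = 0.7 V
Step 2: gm = mu * Cox * (W/L) * Vov
Step 3: gm = 876 * 2.454e-07 * 45.7 * 0.7 = 6.88e-03 S

6.88e-03


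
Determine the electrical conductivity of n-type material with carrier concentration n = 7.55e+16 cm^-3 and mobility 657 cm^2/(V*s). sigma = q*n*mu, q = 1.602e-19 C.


Step 1: sigma = q * n * mu
Step 2: sigma = 1.602e-19 * 7.55e+16 * 657
Step 3: sigma = 7.946e+00 S/cm

7.946e+00


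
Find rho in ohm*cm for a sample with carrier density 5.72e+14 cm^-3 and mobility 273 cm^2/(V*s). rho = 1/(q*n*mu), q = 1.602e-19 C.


Step 1: sigma = q * n * mu = 1.602e-19 * 5.72e+14 * 273 = 2.50162e-02 S/cm
Step 2: rho = 1 / sigma = 1 / 2.50162e-02 = 39.97 ohm*cm

39.97


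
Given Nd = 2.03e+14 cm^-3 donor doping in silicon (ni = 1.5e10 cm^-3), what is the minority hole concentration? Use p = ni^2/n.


Step 1: Since Nd >> ni, n ≈ Nd = 2.03e+14 cm^-3
Step 2: p = ni^2 / n = (1.5e10)^2 / 2.03e+14
Step 3: p = 2.25e20 / 2.03e+14 = 1.11e+06 cm^-3

1.11e+06


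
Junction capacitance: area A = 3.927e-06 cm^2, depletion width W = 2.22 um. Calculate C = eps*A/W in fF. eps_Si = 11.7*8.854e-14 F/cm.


Step 1: eps_Si = 11.7 * 8.854e-14 = 1.035918e-12 F/cm
Step 2: W in cm = 2.22 * 1e-4 = 2.22e-04 cm
Step 3: C = 1.035918e-12 * 3.927e-06 / 2.22e-04 = 1.832455e-14 F
Step 4: C = 18.32 fF

18.32


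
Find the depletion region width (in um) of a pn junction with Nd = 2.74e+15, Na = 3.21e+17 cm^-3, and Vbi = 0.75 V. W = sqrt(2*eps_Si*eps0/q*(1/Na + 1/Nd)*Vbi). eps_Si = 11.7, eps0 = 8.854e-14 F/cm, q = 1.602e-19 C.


Step 1: 1/Na + 1/Nd = 1/3.21e+17 + 1/2.74e+15 = 3.68079e-16
Step 2: 2*eps*eps0/q = 2*11.7*8.854e-14/1.602e-19 = 1.293281e+07
Step 3: W^2 = 1.293281e+07 * 3.68079e-16 * 0.75 = 3.57022e-09
Step 4: W = sqrt(3.57022e-09) = 5.975e-05 cm = 0.5975 um

0.5975


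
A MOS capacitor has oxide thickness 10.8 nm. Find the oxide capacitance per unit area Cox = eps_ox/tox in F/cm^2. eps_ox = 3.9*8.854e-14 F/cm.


Step 1: eps_ox = 3.9 * 8.854e-14 = 3.45306e-13 F/cm
Step 2: tox in cm = 10.8 nm * 1e-7 = 1.0800e-06 cm
Step 3: Cox = 3.45306e-13 / 1.0800e-06 = 3.20e-07 F/cm^2

3.20e-07


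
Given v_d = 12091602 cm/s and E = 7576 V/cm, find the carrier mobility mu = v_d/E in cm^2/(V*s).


Step 1: mu = v_d / E
Step 2: mu = 12091602 / 7576
Step 3: mu = 1596.04 cm^2/(V*s)

1596.04


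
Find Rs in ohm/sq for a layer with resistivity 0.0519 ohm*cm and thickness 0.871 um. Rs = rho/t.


Step 1: Convert thickness to cm: t = 0.871 um = 8.7100e-05 cm
Step 2: Rs = rho / t = 0.0519 / 8.7100e-05
Step 3: Rs = 595.9 ohm/sq

595.9


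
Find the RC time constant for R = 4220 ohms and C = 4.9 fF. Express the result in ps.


Step 1: tau = R * C
Step 2: tau = 4220 * 4.9 fF = 4220 * 4.9e-15 F
Step 3: tau = 2.0678e-11 s = 20.678 ps

20.678


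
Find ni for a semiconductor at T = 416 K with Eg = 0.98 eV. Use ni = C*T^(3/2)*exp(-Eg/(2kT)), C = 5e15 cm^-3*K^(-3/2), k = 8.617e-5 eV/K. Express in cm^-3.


Step 1: Compute kT = 8.617e-5 * 416 = 0.03584672 eV
Step 2: Exponent = -Eg/(2kT) = -0.98/(2*0.03584672) = -13.66931
Step 3: T^(3/2) = 416^1.5 = 8484.77
Step 4: ni = 5e15 * 8484.77 * exp(-13.66931) = 4.91e+13 cm^-3

4.91e+13


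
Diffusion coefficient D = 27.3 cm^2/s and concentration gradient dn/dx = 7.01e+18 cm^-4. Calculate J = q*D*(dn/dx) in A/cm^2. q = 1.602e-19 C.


Step 1: J = q * D * (dn/dx)
Step 2: J = 1.602e-19 * 27.3 * 7.01e+18
Step 3: J = 3.07e+01 A/cm^2

3.07e+01


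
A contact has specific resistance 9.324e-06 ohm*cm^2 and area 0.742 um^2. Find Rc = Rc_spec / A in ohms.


Step 1: Convert area to cm^2: 0.742 um^2 = 7.4200e-09 cm^2
Step 2: Rc = Rc_spec / A = 9.324e-06 / 7.4200e-09
Step 3: Rc = 1.26e+03 ohms

1.26e+03


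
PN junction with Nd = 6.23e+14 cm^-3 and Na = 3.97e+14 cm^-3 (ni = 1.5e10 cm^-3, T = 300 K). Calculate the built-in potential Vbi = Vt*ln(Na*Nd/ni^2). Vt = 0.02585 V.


Step 1: Compute Na*Nd/ni^2 = 3.97e+14 * 6.23e+14 / (1.5e10)^2 = 1.0992e+09
Step 2: ln(1.0992e+09) = 20.8178
Step 3: Vbi = 0.02585 * 20.8178 = 0.538 V

0.538


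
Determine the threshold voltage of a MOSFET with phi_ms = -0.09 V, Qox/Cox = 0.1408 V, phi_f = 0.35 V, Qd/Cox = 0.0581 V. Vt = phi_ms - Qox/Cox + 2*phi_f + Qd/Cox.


Step 1: Vt = phi_ms - Qox/Cox + 2*phi_f + Qd/Cox
Step 2: Vt = -0.09 - 0.1408 + 2*0.35 + 0.0581
Step 3: Vt = -0.09 - 0.1408 + 0.7 + 0.0581
Step 4: Vt = 0.5273 V

0.5273


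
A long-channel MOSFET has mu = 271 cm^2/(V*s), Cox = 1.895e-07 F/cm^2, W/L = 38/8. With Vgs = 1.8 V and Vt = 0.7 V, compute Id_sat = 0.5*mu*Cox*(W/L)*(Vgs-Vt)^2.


Step 1: Overdrive voltage Vov = Vgs - Vt = 1.8 - 0.7 = 1.1 V
Step 2: W/L = 38/8 = 4.75
Step 3: Id = 0.5 * 271 * 1.895e-07 * 4.75 * 1.1^2
Step 4: Id = 1.48e-04 A

1.48e-04


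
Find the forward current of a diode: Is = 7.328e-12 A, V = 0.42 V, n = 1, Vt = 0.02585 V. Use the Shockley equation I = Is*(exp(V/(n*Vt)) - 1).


Step 1: V/(n*Vt) = 0.42/(1*0.02585) = 16.2476
Step 2: exp(16.2476) = 1.1383e+07
Step 3: I = 7.328e-12 * (1.1383e+07 - 1) = 8.34e-05 A

8.34e-05


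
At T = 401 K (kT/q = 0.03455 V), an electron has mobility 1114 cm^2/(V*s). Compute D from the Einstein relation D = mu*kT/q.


Step 1: D = mu * (kT/q)
Step 2: D = 1114 * 0.03455
Step 3: D = 38.49 cm^2/s

38.49


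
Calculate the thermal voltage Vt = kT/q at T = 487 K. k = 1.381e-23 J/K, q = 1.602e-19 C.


Step 1: kT = 1.381e-23 * 487 = 6.72547e-21 J
Step 2: Vt = kT/q = 6.72547e-21 / 1.602e-19
Step 3: Vt = 0.04198 V

0.04198


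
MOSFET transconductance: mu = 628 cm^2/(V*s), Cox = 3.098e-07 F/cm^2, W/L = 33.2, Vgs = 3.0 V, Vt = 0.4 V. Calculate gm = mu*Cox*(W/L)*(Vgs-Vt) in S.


Step 1: Vov = Vgs - Vt = 3.0 - 0.4 = 2.6 V
Step 2: gm = mu * Cox * (W/L) * Vov
Step 3: gm = 628 * 3.098e-07 * 33.2 * 2.6 = 1.68e-02 S

1.68e-02


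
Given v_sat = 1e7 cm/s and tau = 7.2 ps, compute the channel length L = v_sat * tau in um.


Step 1: tau in seconds = 7.2 ps * 1e-12 = 7.2000e-12 s
Step 2: L = v_sat * tau = 1e7 * 7.2000e-12 = 7.2000e-05 cm
Step 3: L in um = 7.2000e-05 * 1e4 = 0.72 um

0.72


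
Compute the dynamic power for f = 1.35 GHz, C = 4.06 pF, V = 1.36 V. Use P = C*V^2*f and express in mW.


Step 1: V^2 = 1.36^2 = 1.8496 V^2
Step 2: P = C*V^2*f = 4.06e-12 F * 1.8496 * 1.35e9 Hz
Step 3: P = 1.01376576e-02 W
Step 4: P = 10.138 mW

10.138


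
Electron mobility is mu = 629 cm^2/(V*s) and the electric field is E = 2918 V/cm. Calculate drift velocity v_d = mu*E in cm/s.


Step 1: v_d = mu * E
Step 2: v_d = 629 * 2918 = 1835422
Step 3: v_d = 1.84e+06 cm/s

1.84e+06


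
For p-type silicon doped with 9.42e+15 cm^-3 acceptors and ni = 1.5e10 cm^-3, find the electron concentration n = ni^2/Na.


Step 1: Majority hole concentration p ≈ Na = 9.42e+15 cm^-3
Step 2: n = ni^2 / Na = (1.5e10)^2 / 9.42e+15
Step 3: n = 2.39e+04 cm^-3

2.39e+04


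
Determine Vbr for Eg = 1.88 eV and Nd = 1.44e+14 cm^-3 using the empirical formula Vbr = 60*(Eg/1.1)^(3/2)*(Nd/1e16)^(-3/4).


Step 1: Eg/1.1 = 1.88/1.1 = 1.709091
Step 2: (Eg/1.1)^1.5 = 1.709091^1.5 = 2.234332
Step 3: (Nd/1e16)^(-0.75) = (0.0144)^(-0.75) = 24.056261
Step 4: Vbr = 60 * 2.234332 * 24.056261 = 3225.0 V

3225.0


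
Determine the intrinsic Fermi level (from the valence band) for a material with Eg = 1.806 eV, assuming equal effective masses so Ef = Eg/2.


Step 1: For an intrinsic semiconductor, the Fermi level sits at midgap.
Step 2: Ef = Eg / 2 = 1.806 / 2 = 0.903 eV

0.903


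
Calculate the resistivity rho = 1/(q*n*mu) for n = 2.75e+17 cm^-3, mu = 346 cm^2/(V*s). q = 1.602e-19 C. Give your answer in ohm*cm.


Step 1: sigma = q * n * mu = 1.602e-19 * 2.75e+17 * 346 = 1.52430e+01 S/cm
Step 2: rho = 1 / sigma = 1 / 1.52430e+01 = 0.0656 ohm*cm

0.0656


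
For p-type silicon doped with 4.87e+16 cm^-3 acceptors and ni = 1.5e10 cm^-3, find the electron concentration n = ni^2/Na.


Step 1: Majority hole concentration p ≈ Na = 4.87e+16 cm^-3
Step 2: n = ni^2 / Na = (1.5e10)^2 / 4.87e+16
Step 3: n = 4.62e+03 cm^-3

4.62e+03


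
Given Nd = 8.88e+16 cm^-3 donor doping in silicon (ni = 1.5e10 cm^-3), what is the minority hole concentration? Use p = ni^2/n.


Step 1: Since Nd >> ni, n ≈ Nd = 8.88e+16 cm^-3
Step 2: p = ni^2 / n = (1.5e10)^2 / 8.88e+16
Step 3: p = 2.25e20 / 8.88e+16 = 2.53e+03 cm^-3

2.53e+03


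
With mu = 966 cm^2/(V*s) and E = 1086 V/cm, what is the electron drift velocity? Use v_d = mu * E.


Step 1: v_d = mu * E
Step 2: v_d = 966 * 1086 = 1049076
Step 3: v_d = 1.05e+06 cm/s

1.05e+06


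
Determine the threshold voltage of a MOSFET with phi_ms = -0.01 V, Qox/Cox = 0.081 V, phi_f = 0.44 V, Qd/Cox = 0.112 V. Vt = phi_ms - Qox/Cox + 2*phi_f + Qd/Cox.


Step 1: Vt = phi_ms - Qox/Cox + 2*phi_f + Qd/Cox
Step 2: Vt = -0.01 - 0.081 + 2*0.44 + 0.112
Step 3: Vt = -0.01 - 0.081 + 0.88 + 0.112
Step 4: Vt = 0.901 V

0.901


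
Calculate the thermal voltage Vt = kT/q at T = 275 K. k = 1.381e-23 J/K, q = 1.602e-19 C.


Step 1: kT = 1.381e-23 * 275 = 3.79775e-21 J
Step 2: Vt = kT/q = 3.79775e-21 / 1.602e-19
Step 3: Vt = 0.02371 V

0.02371


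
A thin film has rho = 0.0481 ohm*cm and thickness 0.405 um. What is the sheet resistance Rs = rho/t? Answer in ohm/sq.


Step 1: Convert thickness to cm: t = 0.405 um = 4.0500e-05 cm
Step 2: Rs = rho / t = 0.0481 / 4.0500e-05
Step 3: Rs = 1187.7 ohm/sq

1187.7


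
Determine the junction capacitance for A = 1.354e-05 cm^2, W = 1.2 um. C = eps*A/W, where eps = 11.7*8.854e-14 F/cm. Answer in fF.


Step 1: eps_Si = 11.7 * 8.854e-14 = 1.035918e-12 F/cm
Step 2: W in cm = 1.2 * 1e-4 = 1.20e-04 cm
Step 3: C = 1.035918e-12 * 1.354e-05 / 1.20e-04 = 1.168861e-13 F
Step 4: C = 116.89 fF

116.89


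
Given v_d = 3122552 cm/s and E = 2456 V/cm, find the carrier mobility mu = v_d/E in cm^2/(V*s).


Step 1: mu = v_d / E
Step 2: mu = 3122552 / 2456
Step 3: mu = 1271.4 cm^2/(V*s)

1271.4


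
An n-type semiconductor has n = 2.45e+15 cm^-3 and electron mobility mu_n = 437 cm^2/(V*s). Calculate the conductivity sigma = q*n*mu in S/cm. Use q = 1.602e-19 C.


Step 1: sigma = q * n * mu
Step 2: sigma = 1.602e-19 * 2.45e+15 * 437
Step 3: sigma = 1.715e-01 S/cm

1.715e-01


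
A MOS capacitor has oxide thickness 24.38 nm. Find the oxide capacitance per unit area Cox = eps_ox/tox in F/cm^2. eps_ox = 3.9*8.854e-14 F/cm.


Step 1: eps_ox = 3.9 * 8.854e-14 = 3.45306e-13 F/cm
Step 2: tox in cm = 24.38 nm * 1e-7 = 2.4380e-06 cm
Step 3: Cox = 3.45306e-13 / 2.4380e-06 = 1.42e-07 F/cm^2

1.42e-07
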